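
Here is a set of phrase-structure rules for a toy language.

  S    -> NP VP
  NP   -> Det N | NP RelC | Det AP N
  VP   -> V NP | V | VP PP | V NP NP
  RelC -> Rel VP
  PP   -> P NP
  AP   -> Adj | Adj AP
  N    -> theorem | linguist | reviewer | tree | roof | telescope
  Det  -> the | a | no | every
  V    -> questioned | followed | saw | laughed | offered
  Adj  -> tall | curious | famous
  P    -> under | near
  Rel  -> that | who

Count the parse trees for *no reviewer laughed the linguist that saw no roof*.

The two bracketings:
[S [NP [Det no] [N reviewer]] [VP [V laughed] [NP [NP [Det the] [N linguist]] [RelC [Rel that] [VP [V saw] [NP [Det no] [N roof]]]]]]]
[S [NP [Det no] [N reviewer]] [VP [V laughed] [NP [NP [Det the] [N linguist]] [RelC [Rel that] [VP [V saw]]]] [NP [Det no] [N roof]]]]
The difference turns on whether VP → V is used at the relevant span, versus an alternative expansion of VP.

2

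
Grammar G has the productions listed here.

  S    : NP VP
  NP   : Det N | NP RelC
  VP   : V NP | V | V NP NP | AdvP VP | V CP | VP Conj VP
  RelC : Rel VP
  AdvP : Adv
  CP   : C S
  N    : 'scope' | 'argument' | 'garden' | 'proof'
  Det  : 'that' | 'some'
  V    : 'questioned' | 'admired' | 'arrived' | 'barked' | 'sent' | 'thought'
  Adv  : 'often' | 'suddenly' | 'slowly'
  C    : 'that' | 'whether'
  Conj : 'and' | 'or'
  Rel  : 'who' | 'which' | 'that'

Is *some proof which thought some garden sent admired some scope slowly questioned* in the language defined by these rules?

Ungrammatical

For S → NP VP, every NP-prefix leaves a non-VP remainder: after 'some proof' the remainder is not a VP; after 'some proof which thought' the remainder is not a VP; after 'some proof which thought some garden' the remainder is not a VP.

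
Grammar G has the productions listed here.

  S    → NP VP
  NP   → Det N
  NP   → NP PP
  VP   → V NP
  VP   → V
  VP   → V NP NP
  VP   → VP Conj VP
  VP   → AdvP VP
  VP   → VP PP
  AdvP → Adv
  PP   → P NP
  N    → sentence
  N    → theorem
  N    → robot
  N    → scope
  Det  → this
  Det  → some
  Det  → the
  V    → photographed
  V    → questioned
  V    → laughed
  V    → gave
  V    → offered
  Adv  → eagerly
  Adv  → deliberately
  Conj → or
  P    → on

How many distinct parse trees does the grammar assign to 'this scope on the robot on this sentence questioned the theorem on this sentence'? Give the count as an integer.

Two of the 4 distinct bracketings:
[S [NP [NP [Det this] [N scope]] [PP [P on] [NP [NP [Det the] [N robot]] [PP [P on] [NP [Det this] [N sentence]]]]]] [VP [V questioned] [NP [NP [Det the] [N theorem]] [PP [P on] [NP [Det this] [N sentence]]]]]]
[S [NP [NP [Det this] [N scope]] [PP [P on] [NP [NP [Det the] [N robot]] [PP [P on] [NP [Det this] [N sentence]]]]]] [VP [VP [V questioned] [NP [Det the] [N theorem]]] [PP [P on] [NP [Det this] [N sentence]]]]]
The difference turns on whether VP → VP PP is used at the relevant span, versus an alternative expansion of VP.

4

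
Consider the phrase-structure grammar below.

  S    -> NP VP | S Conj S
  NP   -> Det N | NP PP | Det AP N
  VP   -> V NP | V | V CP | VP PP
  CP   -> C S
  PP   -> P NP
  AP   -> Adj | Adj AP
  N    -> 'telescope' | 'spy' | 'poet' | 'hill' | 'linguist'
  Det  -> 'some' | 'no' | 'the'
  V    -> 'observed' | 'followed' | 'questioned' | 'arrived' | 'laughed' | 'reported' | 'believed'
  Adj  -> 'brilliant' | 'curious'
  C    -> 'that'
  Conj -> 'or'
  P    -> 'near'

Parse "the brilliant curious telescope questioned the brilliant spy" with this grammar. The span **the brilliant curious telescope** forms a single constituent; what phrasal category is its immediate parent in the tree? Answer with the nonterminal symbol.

S

[S [NP [Det the] [AP [Adj brilliant] [AP [Adj curious]]] [N telescope]] [VP [V questioned] [NP [Det the] [AP [Adj brilliant]] [N spy]]]]
The span 'the brilliant curious telescope' is the NP node built by NP → Det AP N.
Its mother is the S built by S → NP VP.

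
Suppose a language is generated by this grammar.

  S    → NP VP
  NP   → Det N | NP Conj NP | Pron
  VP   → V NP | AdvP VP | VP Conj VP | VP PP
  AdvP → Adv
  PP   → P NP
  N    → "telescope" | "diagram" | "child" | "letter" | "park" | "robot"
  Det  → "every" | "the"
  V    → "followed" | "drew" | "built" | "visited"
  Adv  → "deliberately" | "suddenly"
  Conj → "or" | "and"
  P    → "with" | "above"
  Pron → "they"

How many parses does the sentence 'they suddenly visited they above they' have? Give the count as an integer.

2

The two bracketings:
[S [NP [Pron they]] [VP [AdvP [Adv suddenly]] [VP [VP [V visited] [NP [Pron they]]] [PP [P above] [NP [Pron they]]]]]]
[S [NP [Pron they]] [VP [VP [AdvP [Adv suddenly]] [VP [V visited] [NP [Pron they]]]] [PP [P above] [NP [Pron they]]]]]
The trees differ in how a recursive rule is bracketed over the same span.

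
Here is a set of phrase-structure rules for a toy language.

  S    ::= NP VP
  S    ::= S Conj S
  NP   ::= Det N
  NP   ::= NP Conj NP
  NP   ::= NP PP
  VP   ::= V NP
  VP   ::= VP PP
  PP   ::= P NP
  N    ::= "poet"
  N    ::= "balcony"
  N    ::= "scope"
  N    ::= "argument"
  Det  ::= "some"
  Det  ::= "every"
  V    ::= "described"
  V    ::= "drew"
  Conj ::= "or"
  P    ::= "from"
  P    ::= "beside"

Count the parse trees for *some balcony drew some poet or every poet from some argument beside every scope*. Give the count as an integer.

Two of the 9 distinct bracketings:
[S [NP [Det some] [N balcony]] [VP [V drew] [NP [NP [Det some] [N poet]] [Conj or] [NP [NP [Det every] [N poet]] [PP [P from] [NP [NP [Det some] [N argument]] [PP [P beside] [NP [Det every] [N scope]]]]]]]]]
[S [NP [Det some] [N balcony]] [VP [V drew] [NP [NP [Det some] [N poet]] [Conj or] [NP [NP [NP [Det every] [N poet]] [PP [P from] [NP [Det some] [N argument]]]] [PP [P beside] [NP [Det every] [N scope]]]]]]]
The trees differ in how a recursive rule is bracketed over the same span.

9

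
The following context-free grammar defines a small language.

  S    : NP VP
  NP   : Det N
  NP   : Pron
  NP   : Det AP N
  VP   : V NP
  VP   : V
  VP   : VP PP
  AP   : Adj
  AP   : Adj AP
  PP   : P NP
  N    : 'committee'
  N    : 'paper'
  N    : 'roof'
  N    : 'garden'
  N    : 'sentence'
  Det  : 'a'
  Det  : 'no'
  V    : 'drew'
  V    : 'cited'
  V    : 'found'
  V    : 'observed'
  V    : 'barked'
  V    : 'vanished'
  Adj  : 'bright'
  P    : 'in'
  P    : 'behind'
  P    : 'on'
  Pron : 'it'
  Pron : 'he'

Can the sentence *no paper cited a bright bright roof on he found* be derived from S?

Ungrammatical

For S → NP VP, the only prefix that parses as NP is 'no paper', but the remainder 'cited a bright bright roof on he found' is not a VP under these rules.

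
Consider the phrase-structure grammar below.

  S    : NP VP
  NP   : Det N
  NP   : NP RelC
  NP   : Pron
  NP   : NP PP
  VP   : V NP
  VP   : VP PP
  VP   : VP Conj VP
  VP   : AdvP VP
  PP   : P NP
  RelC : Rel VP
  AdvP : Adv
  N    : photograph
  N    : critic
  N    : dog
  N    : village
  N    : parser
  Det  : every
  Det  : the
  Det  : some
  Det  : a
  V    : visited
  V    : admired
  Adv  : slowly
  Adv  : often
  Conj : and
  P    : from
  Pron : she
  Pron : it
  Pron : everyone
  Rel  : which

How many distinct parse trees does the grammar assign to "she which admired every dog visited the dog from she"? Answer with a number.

2

The two bracketings:
[S [NP [NP [Pron she]] [RelC [Rel which] [VP [V admired] [NP [Det every] [N dog]]]]] [VP [V visited] [NP [NP [Det the] [N dog]] [PP [P from] [NP [Pron she]]]]]]
[S [NP [NP [Pron she]] [RelC [Rel which] [VP [V admired] [NP [Det every] [N dog]]]]] [VP [VP [V visited] [NP [Det the] [N dog]]] [PP [P from] [NP [Pron she]]]]]
The difference turns on whether NP → NP PP is used at the relevant span, versus an alternative expansion of NP.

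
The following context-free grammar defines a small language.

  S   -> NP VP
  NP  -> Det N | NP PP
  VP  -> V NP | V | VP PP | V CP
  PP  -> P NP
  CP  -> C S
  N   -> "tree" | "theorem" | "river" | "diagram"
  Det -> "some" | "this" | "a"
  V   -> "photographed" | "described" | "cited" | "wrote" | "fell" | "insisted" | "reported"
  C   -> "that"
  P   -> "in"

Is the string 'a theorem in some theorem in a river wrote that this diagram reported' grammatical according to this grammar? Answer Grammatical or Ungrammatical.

[S [NP [NP [Det a] [N theorem]] [PP [P in] [NP [NP [Det some] [N theorem]] [PP [P in] [NP [Det a] [N river]]]]]] [VP [V wrote] [CP [C that] [S [NP [Det this] [N diagram]] [VP [V reported]]]]]]
The bracketing above is licensed at every node by one of the given productions, with S at the root.

Grammatical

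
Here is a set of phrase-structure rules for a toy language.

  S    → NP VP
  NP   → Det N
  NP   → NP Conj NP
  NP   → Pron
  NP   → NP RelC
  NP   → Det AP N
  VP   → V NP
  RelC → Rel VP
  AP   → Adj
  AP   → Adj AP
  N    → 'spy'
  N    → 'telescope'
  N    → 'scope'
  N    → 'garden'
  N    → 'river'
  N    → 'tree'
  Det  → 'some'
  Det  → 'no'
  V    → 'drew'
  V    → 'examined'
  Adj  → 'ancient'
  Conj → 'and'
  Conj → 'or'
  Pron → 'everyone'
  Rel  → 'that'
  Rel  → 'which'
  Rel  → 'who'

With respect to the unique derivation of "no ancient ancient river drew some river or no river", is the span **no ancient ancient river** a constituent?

[S [NP [Det no] [AP [Adj ancient] [AP [Adj ancient]]] [N river]] [VP [V drew] [NP [NP [Det some] [N river]] [Conj or] [NP [Det no] [N river]]]]]
The words 'no ancient ancient river' are exhaustively dominated by a single NP node (built by NP → Det AP N), so they form a constituent.

Yes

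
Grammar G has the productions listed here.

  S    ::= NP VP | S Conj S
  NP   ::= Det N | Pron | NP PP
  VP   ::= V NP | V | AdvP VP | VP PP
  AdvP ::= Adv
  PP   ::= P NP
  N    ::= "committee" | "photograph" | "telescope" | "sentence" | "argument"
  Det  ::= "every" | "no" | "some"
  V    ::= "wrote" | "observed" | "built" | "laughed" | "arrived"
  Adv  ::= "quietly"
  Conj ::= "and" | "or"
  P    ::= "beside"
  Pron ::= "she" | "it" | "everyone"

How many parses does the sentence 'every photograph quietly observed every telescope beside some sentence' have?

Two of the 3 distinct bracketings:
[S [NP [Det every] [N photograph]] [VP [AdvP [Adv quietly]] [VP [V observed] [NP [NP [Det every] [N telescope]] [PP [P beside] [NP [Det some] [N sentence]]]]]]]
[S [NP [Det every] [N photograph]] [VP [AdvP [Adv quietly]] [VP [VP [V observed] [NP [Det every] [N telescope]]] [PP [P beside] [NP [Det some] [N sentence]]]]]]
The difference turns on whether NP → NP PP is used at the relevant span, versus an alternative expansion of NP.

3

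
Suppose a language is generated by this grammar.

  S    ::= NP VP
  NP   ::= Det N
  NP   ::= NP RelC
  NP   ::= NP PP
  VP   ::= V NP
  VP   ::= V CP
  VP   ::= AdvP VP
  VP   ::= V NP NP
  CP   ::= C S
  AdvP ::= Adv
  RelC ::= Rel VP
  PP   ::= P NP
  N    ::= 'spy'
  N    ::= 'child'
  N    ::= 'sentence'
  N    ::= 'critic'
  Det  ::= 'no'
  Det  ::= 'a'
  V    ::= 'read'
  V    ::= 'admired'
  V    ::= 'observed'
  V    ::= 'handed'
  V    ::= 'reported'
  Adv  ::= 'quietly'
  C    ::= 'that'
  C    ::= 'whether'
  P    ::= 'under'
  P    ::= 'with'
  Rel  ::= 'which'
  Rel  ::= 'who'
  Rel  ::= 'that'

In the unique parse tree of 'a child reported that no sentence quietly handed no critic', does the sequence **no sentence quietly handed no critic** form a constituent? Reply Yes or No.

Yes

[S [NP [Det a] [N child]] [VP [V reported] [CP [C that] [S [NP [Det no] [N sentence]] [VP [AdvP [Adv quietly]] [VP [V handed] [NP [Det no] [N critic]]]]]]]]
The words 'no sentence quietly handed no critic' are exhaustively dominated by a single S node (built by S → NP VP), so they form a constituent.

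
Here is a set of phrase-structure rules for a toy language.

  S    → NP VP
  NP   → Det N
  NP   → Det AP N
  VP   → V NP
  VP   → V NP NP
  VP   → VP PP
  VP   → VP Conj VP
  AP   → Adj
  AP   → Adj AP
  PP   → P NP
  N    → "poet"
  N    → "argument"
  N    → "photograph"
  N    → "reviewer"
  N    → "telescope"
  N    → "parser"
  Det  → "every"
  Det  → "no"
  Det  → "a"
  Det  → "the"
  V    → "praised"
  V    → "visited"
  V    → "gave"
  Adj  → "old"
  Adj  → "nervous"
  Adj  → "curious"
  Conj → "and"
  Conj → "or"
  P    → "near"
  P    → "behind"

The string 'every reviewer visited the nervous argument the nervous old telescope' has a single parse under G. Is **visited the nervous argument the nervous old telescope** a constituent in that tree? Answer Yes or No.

[S [NP [Det every] [N reviewer]] [VP [V visited] [NP [Det the] [AP [Adj nervous]] [N argument]] [NP [Det the] [AP [Adj nervous] [AP [Adj old]]] [N telescope]]]]
The words 'visited the nervous argument the nervous old telescope' are exhaustively dominated by a single VP node (built by VP → V NP NP), so they form a constituent.

Yes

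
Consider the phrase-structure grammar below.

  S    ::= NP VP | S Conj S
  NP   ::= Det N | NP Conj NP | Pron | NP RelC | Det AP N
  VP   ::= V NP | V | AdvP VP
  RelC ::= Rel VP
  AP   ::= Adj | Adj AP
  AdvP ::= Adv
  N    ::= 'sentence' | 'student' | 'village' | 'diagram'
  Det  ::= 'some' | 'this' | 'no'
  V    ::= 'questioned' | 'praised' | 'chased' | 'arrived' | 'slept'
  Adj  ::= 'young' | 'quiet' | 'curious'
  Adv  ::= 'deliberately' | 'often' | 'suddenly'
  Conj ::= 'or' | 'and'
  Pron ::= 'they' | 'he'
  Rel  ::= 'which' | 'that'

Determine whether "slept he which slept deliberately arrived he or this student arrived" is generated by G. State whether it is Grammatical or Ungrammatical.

For S → NP VP, no prefix of the string parses as an NP. The alternative S rule S → S Conj S likewise has no satisfying split.

Ungrammatical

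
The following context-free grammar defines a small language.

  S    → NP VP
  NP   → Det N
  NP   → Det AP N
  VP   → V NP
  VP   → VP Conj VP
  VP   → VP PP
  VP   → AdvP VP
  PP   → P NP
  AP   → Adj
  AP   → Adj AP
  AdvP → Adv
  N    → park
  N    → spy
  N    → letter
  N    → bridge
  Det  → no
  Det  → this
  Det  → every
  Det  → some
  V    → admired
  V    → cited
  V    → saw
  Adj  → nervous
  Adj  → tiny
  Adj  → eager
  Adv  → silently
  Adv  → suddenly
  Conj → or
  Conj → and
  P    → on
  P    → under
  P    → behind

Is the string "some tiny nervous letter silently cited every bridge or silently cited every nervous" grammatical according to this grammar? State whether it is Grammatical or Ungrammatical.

For S → NP VP, the only prefix that parses as NP is 'some tiny nervous letter', but the remainder 'silently cited every bridge or silently cited every nervous' is not a VP under these rules.

Ungrammatical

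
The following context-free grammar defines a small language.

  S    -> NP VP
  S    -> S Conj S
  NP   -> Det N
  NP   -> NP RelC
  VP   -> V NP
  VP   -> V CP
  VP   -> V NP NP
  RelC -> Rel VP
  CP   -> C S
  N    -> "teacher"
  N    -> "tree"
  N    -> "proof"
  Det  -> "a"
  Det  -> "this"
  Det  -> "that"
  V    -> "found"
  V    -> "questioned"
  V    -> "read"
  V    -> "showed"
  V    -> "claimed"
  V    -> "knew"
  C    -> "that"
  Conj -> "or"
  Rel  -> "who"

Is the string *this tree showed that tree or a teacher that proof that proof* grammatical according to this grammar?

For S → NP VP, the only prefix that parses as NP is 'this tree', but the remainder 'showed that tree or a teacher that proof that proof' is not a VP under these rules. The alternative S rule S → S Conj S likewise has no satisfying split.

Ungrammatical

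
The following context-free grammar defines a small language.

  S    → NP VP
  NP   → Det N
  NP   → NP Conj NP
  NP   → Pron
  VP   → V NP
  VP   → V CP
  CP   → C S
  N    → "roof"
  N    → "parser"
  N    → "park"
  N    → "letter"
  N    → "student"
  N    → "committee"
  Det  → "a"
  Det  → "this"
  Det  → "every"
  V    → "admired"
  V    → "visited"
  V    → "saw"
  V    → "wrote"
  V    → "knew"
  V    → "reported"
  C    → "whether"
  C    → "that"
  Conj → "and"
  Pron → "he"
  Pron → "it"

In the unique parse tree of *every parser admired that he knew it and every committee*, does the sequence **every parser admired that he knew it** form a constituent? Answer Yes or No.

[S [NP [Det every] [N parser]] [VP [V admired] [CP [C that] [S [NP [Pron he]] [VP [V knew] [NP [NP [Pron it]] [Conj and] [NP [Det every] [N committee]]]]]]]]
The smallest constituent containing 'every parser admired that he knew it' is the S spanning 'every parser admired that he knew it and every committee'; no single node in the tree dominates exactly the given words.

No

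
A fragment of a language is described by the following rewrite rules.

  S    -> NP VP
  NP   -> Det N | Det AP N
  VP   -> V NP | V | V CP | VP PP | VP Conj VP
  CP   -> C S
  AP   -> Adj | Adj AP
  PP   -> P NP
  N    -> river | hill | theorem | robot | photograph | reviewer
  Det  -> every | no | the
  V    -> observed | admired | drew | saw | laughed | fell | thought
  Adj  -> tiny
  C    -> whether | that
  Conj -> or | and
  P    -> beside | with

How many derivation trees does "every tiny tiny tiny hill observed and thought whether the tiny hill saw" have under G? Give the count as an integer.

[S [NP [Det every] [AP [Adj tiny] [AP [Adj tiny] [AP [Adj tiny]]]] [N hill]] [VP [VP [V observed]] [Conj and] [VP [V thought] [CP [C whether] [S [NP [Det the] [AP [Adj tiny]] [N hill]] [VP [V saw]]]]]]]
No rule offers an alternative attachment or grouping for any span, so this is the only derivation.

1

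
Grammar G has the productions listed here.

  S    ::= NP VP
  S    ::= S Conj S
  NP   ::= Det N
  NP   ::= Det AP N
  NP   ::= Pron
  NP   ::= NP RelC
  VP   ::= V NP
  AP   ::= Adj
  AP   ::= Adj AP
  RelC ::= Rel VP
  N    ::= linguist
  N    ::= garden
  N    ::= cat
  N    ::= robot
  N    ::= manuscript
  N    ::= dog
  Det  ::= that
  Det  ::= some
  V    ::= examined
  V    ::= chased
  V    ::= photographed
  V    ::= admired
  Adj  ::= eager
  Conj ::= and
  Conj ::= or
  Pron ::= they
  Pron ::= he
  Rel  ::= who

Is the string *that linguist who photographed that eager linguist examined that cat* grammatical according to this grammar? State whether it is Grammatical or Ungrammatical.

S
  NP
    NP
      Det: that
      N: linguist
    RelC
      Rel: who
      VP
        V: photographed
        NP
          Det: that
          AP
            Adj: eager
          N: linguist
  VP
    V: examined
    NP
      Det: that
      N: cat
Every word is introduced by a lexical rule and the phrasal rules combine the resulting categories into a single S.

Grammatical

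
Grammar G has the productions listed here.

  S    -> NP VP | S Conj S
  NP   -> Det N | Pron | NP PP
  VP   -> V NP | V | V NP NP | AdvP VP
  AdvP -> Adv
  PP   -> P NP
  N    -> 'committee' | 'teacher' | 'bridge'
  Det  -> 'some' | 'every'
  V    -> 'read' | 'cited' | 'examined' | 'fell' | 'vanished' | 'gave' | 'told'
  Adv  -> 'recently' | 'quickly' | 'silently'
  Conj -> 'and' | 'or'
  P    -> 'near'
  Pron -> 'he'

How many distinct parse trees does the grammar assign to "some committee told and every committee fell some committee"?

1

[S [S [NP [Det some] [N committee]] [VP [V told]]] [Conj and] [S [NP [Det every] [N committee]] [VP [V fell] [NP [Det some] [N committee]]]]]
No rule offers an alternative attachment or grouping for any span, so this is the only derivation.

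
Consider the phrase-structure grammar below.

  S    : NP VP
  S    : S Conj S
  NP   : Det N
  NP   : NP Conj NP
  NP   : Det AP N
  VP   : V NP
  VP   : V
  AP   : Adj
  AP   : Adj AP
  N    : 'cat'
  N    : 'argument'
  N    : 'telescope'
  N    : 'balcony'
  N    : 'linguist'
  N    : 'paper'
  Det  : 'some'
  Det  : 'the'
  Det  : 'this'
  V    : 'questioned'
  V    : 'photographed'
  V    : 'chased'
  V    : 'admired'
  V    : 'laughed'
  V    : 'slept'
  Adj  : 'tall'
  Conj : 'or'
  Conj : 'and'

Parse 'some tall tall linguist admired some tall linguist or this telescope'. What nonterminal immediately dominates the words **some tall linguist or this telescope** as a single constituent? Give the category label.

[S [NP [Det some] [AP [Adj tall] [AP [Adj tall]]] [N linguist]] [VP [V admired] [NP [NP [Det some] [AP [Adj tall]] [N linguist]] [Conj or] [NP [Det this] [N telescope]]]]]
The span 'some tall linguist or this telescope' is the NP node built by NP → NP Conj NP.

NP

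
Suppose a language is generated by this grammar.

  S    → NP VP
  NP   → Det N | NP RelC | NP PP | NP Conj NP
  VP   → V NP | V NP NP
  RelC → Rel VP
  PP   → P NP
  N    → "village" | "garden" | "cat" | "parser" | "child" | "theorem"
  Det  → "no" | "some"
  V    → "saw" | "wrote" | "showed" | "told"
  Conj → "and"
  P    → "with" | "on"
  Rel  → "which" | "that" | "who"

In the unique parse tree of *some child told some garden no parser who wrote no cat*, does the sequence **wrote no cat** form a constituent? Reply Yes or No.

[S [NP [Det some] [N child]] [VP [V told] [NP [Det some] [N garden]] [NP [NP [Det no] [N parser]] [RelC [Rel who] [VP [V wrote] [NP [Det no] [N cat]]]]]]]
The words 'wrote no cat' are exhaustively dominated by a single VP node (built by VP → V NP), so they form a constituent.

Yes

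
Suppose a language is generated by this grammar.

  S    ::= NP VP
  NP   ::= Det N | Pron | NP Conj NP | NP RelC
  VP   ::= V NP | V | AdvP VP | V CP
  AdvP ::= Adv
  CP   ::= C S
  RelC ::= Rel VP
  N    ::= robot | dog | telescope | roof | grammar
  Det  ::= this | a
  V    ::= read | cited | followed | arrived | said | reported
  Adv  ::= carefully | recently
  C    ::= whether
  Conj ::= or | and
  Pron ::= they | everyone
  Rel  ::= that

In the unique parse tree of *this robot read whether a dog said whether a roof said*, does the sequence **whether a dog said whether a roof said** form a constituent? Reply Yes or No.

[S [NP [Det this] [N robot]] [VP [V read] [CP [C whether] [S [NP [Det a] [N dog]] [VP [V said] [CP [C whether] [S [NP [Det a] [N roof]] [VP [V said]]]]]]]]]
The words 'whether a dog said whether a roof said' are exhaustively dominated by a single CP node (built by CP → C S), so they form a constituent.

Yes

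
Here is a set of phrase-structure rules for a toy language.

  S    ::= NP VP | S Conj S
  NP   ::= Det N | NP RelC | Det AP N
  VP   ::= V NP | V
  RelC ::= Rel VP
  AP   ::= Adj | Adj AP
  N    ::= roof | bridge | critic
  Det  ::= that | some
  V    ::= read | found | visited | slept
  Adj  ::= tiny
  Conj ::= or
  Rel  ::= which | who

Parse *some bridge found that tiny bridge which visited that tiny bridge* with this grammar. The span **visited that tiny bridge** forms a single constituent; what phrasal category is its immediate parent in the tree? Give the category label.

RelC

[S [NP [Det some] [N bridge]] [VP [V found] [NP [NP [Det that] [AP [Adj tiny]] [N bridge]] [RelC [Rel which] [VP [V visited] [NP [Det that] [AP [Adj tiny]] [N bridge]]]]]]]
The span 'visited that tiny bridge' is the VP node built by VP → V NP.
Its mother is the RelC built by RelC → Rel VP.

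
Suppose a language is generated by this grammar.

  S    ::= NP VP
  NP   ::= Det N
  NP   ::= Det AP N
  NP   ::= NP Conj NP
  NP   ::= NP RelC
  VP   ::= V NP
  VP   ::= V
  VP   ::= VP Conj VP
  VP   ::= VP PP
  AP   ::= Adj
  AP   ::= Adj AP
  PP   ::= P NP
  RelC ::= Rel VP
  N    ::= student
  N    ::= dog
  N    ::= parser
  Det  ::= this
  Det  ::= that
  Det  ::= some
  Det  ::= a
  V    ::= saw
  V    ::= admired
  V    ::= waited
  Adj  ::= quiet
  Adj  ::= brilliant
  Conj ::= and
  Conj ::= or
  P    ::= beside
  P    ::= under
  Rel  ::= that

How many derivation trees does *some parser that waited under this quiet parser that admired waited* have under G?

2

The two bracketings:
[S [NP [NP [Det some] [N parser]] [RelC [Rel that] [VP [VP [V waited]] [PP [P under] [NP [NP [Det this] [AP [Adj quiet]] [N parser]] [RelC [Rel that] [VP [V admired]]]]]]]] [VP [V waited]]]
[S [NP [NP [NP [Det some] [N parser]] [RelC [Rel that] [VP [VP [V waited]] [PP [P under] [NP [Det this] [AP [Adj quiet]] [N parser]]]]]] [RelC [Rel that] [VP [V admired]]]] [VP [V waited]]]
The trees differ in how a recursive rule is bracketed over the same span.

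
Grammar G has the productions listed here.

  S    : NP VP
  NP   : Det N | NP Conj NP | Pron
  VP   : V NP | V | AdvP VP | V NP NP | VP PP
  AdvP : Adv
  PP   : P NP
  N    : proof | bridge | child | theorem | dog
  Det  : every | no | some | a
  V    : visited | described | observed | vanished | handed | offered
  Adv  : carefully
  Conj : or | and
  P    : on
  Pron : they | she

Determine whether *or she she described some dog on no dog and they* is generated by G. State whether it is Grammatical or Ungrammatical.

Ungrammatical

For S → NP VP, no prefix of the string parses as an NP.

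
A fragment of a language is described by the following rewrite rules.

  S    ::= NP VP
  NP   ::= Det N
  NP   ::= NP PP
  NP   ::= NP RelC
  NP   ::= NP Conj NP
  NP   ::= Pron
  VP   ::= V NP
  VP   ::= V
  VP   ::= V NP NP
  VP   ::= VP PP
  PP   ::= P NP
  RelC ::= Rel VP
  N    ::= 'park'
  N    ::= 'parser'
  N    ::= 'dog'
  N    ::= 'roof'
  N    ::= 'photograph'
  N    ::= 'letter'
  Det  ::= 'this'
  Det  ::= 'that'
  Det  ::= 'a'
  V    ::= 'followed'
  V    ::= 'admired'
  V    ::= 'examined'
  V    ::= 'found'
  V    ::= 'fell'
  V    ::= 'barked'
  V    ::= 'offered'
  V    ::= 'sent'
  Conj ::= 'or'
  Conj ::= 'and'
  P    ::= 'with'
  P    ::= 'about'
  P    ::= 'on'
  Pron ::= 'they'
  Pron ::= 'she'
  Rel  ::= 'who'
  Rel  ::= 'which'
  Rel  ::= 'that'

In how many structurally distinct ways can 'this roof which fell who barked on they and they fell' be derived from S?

4

Two of the 4 distinct bracketings:
[S [NP [NP [NP [NP [Det this] [N roof]] [RelC [Rel which] [VP [V fell]]]] [RelC [Rel who] [VP [V barked]]]] [PP [P on] [NP [NP [Pron they]] [Conj and] [NP [Pron they]]]]] [VP [V fell]]]
[S [NP [NP [NP [Det this] [N roof]] [RelC [Rel which] [VP [V fell]]]] [RelC [Rel who] [VP [VP [V barked]] [PP [P on] [NP [NP [Pron they]] [Conj and] [NP [Pron they]]]]]]] [VP [V fell]]]
The difference turns on whether NP → NP PP is used at the relevant span, versus an alternative expansion of NP.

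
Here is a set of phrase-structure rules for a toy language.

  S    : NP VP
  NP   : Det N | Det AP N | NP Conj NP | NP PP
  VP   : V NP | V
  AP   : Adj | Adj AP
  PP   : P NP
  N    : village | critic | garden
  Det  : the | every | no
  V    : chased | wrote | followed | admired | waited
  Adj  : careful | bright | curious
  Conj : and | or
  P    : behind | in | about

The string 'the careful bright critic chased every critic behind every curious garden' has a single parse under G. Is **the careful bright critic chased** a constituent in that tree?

No

[S [NP [Det the] [AP [Adj careful] [AP [Adj bright]]] [N critic]] [VP [V chased] [NP [NP [Det every] [N critic]] [PP [P behind] [NP [Det every] [AP [Adj curious]] [N garden]]]]]]
The smallest constituent containing 'the careful bright critic chased' is the S spanning 'the careful bright critic chased every critic behind every curious garden'; no single node in the tree dominates exactly the given words.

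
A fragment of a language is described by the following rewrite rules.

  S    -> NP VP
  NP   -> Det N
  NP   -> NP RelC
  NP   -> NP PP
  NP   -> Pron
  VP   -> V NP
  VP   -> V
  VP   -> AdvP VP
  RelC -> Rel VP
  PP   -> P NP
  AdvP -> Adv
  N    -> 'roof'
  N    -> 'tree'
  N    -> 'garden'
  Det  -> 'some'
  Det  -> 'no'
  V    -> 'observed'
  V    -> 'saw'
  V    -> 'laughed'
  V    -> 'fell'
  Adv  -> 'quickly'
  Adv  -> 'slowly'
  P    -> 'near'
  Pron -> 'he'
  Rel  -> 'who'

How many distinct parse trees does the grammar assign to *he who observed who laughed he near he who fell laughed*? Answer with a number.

5

Two of the 5 distinct bracketings:
[S [NP [NP [NP [Pron he]] [RelC [Rel who] [VP [V observed]]]] [RelC [Rel who] [VP [V laughed] [NP [NP [NP [Pron he]] [PP [P near] [NP [Pron he]]]] [RelC [Rel who] [VP [V fell]]]]]]] [VP [V laughed]]]
[S [NP [NP [NP [Pron he]] [RelC [Rel who] [VP [V observed]]]] [RelC [Rel who] [VP [V laughed] [NP [NP [Pron he]] [PP [P near] [NP [NP [Pron he]] [RelC [Rel who] [VP [V fell]]]]]]]]] [VP [V laughed]]]
The trees differ in how a recursive rule is bracketed over the same span.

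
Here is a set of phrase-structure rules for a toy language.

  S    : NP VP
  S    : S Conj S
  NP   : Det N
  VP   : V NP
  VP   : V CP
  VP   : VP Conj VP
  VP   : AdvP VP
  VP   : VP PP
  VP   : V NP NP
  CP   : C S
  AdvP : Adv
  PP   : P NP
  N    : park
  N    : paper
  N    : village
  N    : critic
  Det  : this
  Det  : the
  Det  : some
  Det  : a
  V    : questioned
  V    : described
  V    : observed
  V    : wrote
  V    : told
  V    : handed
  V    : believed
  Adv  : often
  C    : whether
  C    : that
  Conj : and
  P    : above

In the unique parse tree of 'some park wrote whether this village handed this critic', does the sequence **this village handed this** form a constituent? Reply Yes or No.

[S [NP [Det some] [N park]] [VP [V wrote] [CP [C whether] [S [NP [Det this] [N village]] [VP [V handed] [NP [Det this] [N critic]]]]]]]
The smallest constituent containing 'this village handed this' is the S spanning 'this village handed this critic'; no single node in the tree dominates exactly the given words.

No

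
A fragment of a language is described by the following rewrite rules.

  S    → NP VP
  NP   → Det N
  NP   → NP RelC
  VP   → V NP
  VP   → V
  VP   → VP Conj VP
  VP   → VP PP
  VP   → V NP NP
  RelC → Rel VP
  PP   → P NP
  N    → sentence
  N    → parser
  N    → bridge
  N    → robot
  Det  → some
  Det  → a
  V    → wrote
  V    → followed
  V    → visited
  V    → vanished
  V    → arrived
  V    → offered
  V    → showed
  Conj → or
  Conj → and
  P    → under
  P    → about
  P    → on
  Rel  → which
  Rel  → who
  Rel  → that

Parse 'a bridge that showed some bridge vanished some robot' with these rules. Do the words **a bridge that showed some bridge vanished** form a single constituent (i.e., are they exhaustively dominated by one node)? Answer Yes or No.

No

[S [NP [NP [Det a] [N bridge]] [RelC [Rel that] [VP [V showed] [NP [Det some] [N bridge]]]]] [VP [V vanished] [NP [Det some] [N robot]]]]
The smallest constituent containing 'a bridge that showed some bridge vanished' is the S spanning 'a bridge that showed some bridge vanished some robot'; no single node in the tree dominates exactly the given words.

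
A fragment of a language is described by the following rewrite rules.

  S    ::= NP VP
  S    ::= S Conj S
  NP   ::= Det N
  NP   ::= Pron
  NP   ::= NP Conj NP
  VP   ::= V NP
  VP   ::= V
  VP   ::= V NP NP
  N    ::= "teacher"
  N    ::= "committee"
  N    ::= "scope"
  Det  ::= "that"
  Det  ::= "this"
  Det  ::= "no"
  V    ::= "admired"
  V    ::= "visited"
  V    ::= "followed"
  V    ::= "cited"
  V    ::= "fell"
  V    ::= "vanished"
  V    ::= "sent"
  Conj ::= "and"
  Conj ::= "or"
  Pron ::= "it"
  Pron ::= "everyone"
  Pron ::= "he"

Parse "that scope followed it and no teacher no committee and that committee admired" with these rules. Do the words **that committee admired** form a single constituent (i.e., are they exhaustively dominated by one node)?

[S [S [NP [Det that] [N scope]] [VP [V followed] [NP [NP [Pron it]] [Conj and] [NP [Det no] [N teacher]]] [NP [Det no] [N committee]]]] [Conj and] [S [NP [Det that] [N committee]] [VP [V admired]]]]
The words 'that committee admired' are exhaustively dominated by a single S node (built by S → NP VP), so they form a constituent.

Yes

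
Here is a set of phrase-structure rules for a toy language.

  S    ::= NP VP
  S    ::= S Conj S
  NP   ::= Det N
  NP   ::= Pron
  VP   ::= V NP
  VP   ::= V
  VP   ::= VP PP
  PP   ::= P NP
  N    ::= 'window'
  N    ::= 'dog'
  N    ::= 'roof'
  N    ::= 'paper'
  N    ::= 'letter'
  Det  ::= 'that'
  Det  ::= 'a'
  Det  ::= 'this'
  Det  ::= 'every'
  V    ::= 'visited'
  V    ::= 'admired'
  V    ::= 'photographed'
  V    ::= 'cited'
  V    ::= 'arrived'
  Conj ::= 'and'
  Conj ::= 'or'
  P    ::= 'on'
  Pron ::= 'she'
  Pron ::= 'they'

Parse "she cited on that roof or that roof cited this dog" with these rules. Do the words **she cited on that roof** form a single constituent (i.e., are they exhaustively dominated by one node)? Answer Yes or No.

[S [S [NP [Pron she]] [VP [VP [V cited]] [PP [P on] [NP [Det that] [N roof]]]]] [Conj or] [S [NP [Det that] [N roof]] [VP [V cited] [NP [Det this] [N dog]]]]]
The words 'she cited on that roof' are exhaustively dominated by a single S node (built by S → NP VP), so they form a constituent.

Yes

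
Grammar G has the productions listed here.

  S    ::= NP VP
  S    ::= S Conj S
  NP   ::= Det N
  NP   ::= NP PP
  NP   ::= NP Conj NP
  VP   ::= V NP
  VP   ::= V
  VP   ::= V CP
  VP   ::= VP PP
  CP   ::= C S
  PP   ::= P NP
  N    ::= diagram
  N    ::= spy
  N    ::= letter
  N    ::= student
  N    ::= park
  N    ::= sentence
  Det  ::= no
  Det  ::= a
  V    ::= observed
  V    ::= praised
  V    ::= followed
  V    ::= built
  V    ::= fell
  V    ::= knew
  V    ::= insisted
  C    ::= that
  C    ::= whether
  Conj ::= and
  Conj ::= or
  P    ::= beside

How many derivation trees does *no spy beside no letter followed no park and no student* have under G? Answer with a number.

[S [NP [NP [Det no] [N spy]] [PP [P beside] [NP [Det no] [N letter]]]] [VP [V followed] [NP [NP [Det no] [N park]] [Conj and] [NP [Det no] [N student]]]]]
No rule offers an alternative attachment or grouping for any span, so this is the only derivation.

1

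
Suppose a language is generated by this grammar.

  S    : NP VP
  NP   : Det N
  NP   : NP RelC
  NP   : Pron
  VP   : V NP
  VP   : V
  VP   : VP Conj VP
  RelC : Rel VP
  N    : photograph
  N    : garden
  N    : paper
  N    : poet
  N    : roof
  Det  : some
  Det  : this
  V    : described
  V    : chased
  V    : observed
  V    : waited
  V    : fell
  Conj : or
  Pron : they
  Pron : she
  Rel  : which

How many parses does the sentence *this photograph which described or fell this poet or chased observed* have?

The two bracketings:
[S [NP [NP [Det this] [N photograph]] [RelC [Rel which] [VP [VP [V described]] [Conj or] [VP [VP [V fell] [NP [Det this] [N poet]]] [Conj or] [VP [V chased]]]]]] [VP [V observed]]]
[S [NP [NP [Det this] [N photograph]] [RelC [Rel which] [VP [VP [VP [V described]] [Conj or] [VP [V fell] [NP [Det this] [N poet]]]] [Conj or] [VP [V chased]]]]] [VP [V observed]]]
The trees differ in how a recursive rule is bracketed over the same span.

2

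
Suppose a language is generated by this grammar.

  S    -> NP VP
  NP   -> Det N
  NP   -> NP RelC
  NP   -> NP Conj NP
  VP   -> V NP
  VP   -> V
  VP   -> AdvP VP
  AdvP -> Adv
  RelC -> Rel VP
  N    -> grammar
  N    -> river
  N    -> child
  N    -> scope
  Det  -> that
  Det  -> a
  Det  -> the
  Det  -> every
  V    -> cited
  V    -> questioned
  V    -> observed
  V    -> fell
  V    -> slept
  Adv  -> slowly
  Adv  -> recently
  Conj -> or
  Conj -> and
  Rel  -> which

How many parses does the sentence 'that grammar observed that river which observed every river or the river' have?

The two bracketings:
[S [NP [Det that] [N grammar]] [VP [V observed] [NP [NP [Det that] [N river]] [RelC [Rel which] [VP [V observed] [NP [NP [Det every] [N river]] [Conj or] [NP [Det the] [N river]]]]]]]]
[S [NP [Det that] [N grammar]] [VP [V observed] [NP [NP [NP [Det that] [N river]] [RelC [Rel which] [VP [V observed] [NP [Det every] [N river]]]]] [Conj or] [NP [Det the] [N river]]]]]
The trees differ in how a recursive rule is bracketed over the same span.

2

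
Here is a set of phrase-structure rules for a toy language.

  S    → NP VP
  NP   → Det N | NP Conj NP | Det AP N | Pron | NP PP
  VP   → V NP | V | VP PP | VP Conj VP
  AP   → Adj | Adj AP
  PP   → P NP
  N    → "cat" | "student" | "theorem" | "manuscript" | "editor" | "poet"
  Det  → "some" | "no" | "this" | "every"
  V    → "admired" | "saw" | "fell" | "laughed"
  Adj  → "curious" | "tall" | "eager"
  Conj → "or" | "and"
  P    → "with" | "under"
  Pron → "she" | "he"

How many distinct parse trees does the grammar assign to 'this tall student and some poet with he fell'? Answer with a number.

2

The two bracketings:
[S [NP [NP [Det this] [AP [Adj tall]] [N student]] [Conj and] [NP [NP [Det some] [N poet]] [PP [P with] [NP [Pron he]]]]] [VP [V fell]]]
[S [NP [NP [NP [Det this] [AP [Adj tall]] [N student]] [Conj and] [NP [Det some] [N poet]]] [PP [P with] [NP [Pron he]]]] [VP [V fell]]]
The trees differ in how a recursive rule is bracketed over the same span.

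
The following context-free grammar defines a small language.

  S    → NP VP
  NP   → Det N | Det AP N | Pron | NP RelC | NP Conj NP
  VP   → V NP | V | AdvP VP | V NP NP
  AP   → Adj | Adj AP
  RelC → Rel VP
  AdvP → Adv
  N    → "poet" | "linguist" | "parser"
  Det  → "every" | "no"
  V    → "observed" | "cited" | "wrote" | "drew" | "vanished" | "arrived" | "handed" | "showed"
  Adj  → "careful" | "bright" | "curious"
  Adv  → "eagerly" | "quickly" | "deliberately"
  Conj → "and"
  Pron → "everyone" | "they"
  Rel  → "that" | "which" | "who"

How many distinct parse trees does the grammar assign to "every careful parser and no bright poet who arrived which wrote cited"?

3

Two of the 3 distinct bracketings:
[S [NP [NP [NP [NP [Det every] [AP [Adj careful]] [N parser]] [Conj and] [NP [Det no] [AP [Adj bright]] [N poet]]] [RelC [Rel who] [VP [V arrived]]]] [RelC [Rel which] [VP [V wrote]]]] [VP [V cited]]]
[S [NP [NP [NP [Det every] [AP [Adj careful]] [N parser]] [Conj and] [NP [NP [Det no] [AP [Adj bright]] [N poet]] [RelC [Rel who] [VP [V arrived]]]]] [RelC [Rel which] [VP [V wrote]]]] [VP [V cited]]]
The trees differ in how a recursive rule is bracketed over the same span.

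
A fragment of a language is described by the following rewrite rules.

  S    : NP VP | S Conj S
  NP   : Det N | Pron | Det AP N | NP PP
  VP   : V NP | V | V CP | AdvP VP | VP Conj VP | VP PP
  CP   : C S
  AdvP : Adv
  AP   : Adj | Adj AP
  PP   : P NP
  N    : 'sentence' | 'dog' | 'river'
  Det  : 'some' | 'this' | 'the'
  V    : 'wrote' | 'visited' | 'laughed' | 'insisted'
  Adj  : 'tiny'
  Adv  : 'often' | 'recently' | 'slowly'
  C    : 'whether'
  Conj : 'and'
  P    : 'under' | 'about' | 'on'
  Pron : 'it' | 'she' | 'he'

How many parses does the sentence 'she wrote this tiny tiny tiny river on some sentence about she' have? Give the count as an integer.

5

Two of the 5 distinct bracketings:
[S [NP [Pron she]] [VP [V wrote] [NP [NP [Det this] [AP [Adj tiny] [AP [Adj tiny] [AP [Adj tiny]]]] [N river]] [PP [P on] [NP [NP [Det some] [N sentence]] [PP [P about] [NP [Pron she]]]]]]]]
[S [NP [Pron she]] [VP [V wrote] [NP [NP [NP [Det this] [AP [Adj tiny] [AP [Adj tiny] [AP [Adj tiny]]]] [N river]] [PP [P on] [NP [Det some] [N sentence]]]] [PP [P about] [NP [Pron she]]]]]]
The trees differ in how a recursive rule is bracketed over the same span.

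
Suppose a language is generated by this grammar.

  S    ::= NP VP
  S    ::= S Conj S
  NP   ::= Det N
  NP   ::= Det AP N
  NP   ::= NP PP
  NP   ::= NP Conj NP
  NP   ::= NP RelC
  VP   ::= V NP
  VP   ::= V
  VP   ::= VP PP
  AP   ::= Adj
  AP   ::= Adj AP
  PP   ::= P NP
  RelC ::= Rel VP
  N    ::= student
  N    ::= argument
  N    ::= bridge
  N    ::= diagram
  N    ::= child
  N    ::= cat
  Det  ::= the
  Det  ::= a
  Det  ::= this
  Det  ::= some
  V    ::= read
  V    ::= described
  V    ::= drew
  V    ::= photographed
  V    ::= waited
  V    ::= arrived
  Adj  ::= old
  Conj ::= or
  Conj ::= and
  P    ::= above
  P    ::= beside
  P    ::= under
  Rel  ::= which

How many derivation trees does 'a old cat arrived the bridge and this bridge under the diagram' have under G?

3

Two of the 3 distinct bracketings:
[S [NP [Det a] [AP [Adj old]] [N cat]] [VP [V arrived] [NP [NP [NP [Det the] [N bridge]] [Conj and] [NP [Det this] [N bridge]]] [PP [P under] [NP [Det the] [N diagram]]]]]]
[S [NP [Det a] [AP [Adj old]] [N cat]] [VP [V arrived] [NP [NP [Det the] [N bridge]] [Conj and] [NP [NP [Det this] [N bridge]] [PP [P under] [NP [Det the] [N diagram]]]]]]]
The trees differ in how a recursive rule is bracketed over the same span.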